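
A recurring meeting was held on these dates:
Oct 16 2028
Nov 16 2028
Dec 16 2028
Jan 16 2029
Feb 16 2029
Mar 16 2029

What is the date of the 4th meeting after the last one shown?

Jul 16 2029

The day-of-month is always 16 (31, 30, 31, 31, 28 days between events).
So this recurs on the 16th of each month.
April 2029: Apr 16 2029.
Next: May 2029 → May 16 2029.
Next: June 2029 → Jun 16 2029.
Next: July 2029 → Jul 16 2029.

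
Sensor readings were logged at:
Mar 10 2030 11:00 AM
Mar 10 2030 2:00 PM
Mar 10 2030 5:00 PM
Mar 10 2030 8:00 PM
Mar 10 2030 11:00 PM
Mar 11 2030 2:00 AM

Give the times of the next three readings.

Mar 11 2030 5:00 AM, Mar 11 2030 8:00 AM, Mar 11 2030 11:00 AM

Spacing: 3, 3, 3, 3, 3 h — constant 3 h.
Mar 11 2030 2:00 AM + 3 h = Mar 11 2030 5:00 AM.
Mar 11 2030 5:00 AM + 3 h = Mar 11 2030 8:00 AM.
Mar 11 2030 8:00 AM + 3 h = Mar 11 2030 11:00 AM.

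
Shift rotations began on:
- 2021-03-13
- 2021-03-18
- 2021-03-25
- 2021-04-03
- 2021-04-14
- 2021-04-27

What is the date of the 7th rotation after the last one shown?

2021-09-21

The spacing grows by 2 each time: 5, 7, 9, 11, 13 days.
Next gap: 15 days. 2021-04-27 + 15 days = 2021-05-12.
Next gap: 17 days. 2021-05-12 + 17 days = 2021-05-29.
Next gap: 19 days. 2021-05-29 + 19 days = 2021-06-17.
Next gap: 21 days. 2021-06-17 + 21 days = 2021-07-08.
Next gap: 23 days. 2021-07-08 + 23 days = 2021-07-31.
Next gap: 25 days. 2021-07-31 + 25 days = 2021-08-25.
Next gap: 27 days. 2021-08-25 + 27 days = 2021-09-21.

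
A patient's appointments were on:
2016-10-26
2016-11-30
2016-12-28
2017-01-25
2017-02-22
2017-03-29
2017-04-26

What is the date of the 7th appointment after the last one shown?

Every date is a Wednesday; gaps 35, 28, 28, 28, 35, 28 days.
Each is the last Wednesday of its month (at least one falls on the 29th or later, ruling out '4th Wednesday').
Last Wednesday of May 2017: 2017-05-31.
June 2017 ends with Wednesday 2017-06-28.
July 2017 ends with Wednesday 2017-07-26.
August 2017 ends with Wednesday 2017-08-30.
Last Wednesday of September 2017: 2017-09-27.
Last Wednesday of October 2017: 2017-10-25.
Last Wednesday of November 2017: 2017-11-29.

2017-11-29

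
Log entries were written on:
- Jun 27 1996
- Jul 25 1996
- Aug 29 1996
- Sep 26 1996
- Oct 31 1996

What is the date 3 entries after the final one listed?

These are Thursdays with 28, 35, 28, 35-day gaps.
Each is the final Thursday of its month — Aug 29 1996 is past the 28th, so '4th Thursday' doesn't fit.
November 1996 ends with Thursday Nov 28 1996.
December 1996 ends with Thursday Dec 26 1996.
Last Thursday of January 1997: Jan 30 1997.

Jan 30 1997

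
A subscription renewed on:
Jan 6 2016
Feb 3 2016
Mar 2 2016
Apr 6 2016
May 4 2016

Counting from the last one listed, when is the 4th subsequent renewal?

All dates are Wednesdays, 28, 28, 35, 28 days apart.
Specifically, the 1st Wednesday of each month.
1st Wednesday of June 2016: Jun 1 2016.
July 2016 — 1st Wednesday is Jul 6 2016.
1st Wednesday of August 2016: Aug 3 2016.
September 2016 — 1st Wednesday is Sep 7 2016.

Sep 7 2016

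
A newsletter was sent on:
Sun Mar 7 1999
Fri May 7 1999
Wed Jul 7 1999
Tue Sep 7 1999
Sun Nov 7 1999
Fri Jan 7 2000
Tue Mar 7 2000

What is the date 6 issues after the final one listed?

The day-of-month is always 7 (61, 61, 62, 61, 61, 60 days between events).
So this recurs on the 7th of every 2 months.
Next: May 2000 → Sun May 7 2000.
Next: July 2000 → Fri Jul 7 2000.
September 2000: Thu Sep 7 2000.
November 2000: Tue Nov 7 2000.
January 2001: Sun Jan 7 2001.
Next: March 2001 → Wed Mar 7 2001.

Wed Mar 7 2001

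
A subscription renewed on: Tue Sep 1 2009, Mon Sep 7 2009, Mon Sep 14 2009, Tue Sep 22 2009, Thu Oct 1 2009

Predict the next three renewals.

Sun Oct 11 2009, Thu Oct 22 2009, Tue Nov 3 2009

Gaps: 6, 7, 8, 9 days — each gap is 1 larger than the previous one.
Next gap: 10 days. Thu Oct 1 2009 + 10 days = Sun Oct 11 2009.
Next gap: 11 days. Sun Oct 11 2009 + 11 days = Thu Oct 22 2009.
Next gap: 12 days. Thu Oct 22 2009 + 12 days = Tue Nov 3 2009.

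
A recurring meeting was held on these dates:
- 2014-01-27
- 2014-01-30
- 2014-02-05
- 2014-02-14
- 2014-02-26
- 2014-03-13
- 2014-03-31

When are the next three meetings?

2014-04-21, 2014-05-15, 2014-06-11

Intervals are 3, 6, 9, 12, 15, 18 days — an arithmetic progression with common difference 3.
Next gap: 21 days. 2014-03-31 + 21 days = 2014-04-21.
Next gap: 24 days. 2014-04-21 + 24 days = 2014-05-15.
Next gap: 27 days. 2014-05-15 + 27 days = 2014-06-11.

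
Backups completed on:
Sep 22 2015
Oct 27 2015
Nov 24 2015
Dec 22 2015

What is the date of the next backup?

All dates are Tuesdays, 35, 28, 28 days apart.
Specifically, the 4th Tuesday of each month.
January 2016 — 4th Tuesday is Jan 26 2016.

Jan 26 2016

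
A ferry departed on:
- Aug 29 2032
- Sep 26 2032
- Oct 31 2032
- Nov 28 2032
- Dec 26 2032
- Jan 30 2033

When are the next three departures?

Feb 27 2033, Mar 27 2033, Apr 24 2033

Every date is a Sunday; gaps 28, 35, 28, 28, 35 days.
Each is the last Sunday of its month (at least one falls on the 29th or later, ruling out '4th Sunday').
February 2033 ends with Sunday Feb 27 2033.
March 2033 ends with Sunday Mar 27 2033.
Last Sunday of April 2033: Apr 24 2033.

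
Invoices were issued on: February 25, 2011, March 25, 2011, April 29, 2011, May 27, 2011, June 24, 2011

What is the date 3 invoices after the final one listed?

September 30, 2011

These are Fridays with 28, 35, 28, 28-day gaps.
Each is the final Friday of its month — April 29, 2011 is past the 28th, so '4th Friday' doesn't fit.
July 2011 ends with Friday July 29, 2011.
Last Friday of August 2011: August 26, 2011.
September 2011 ends with Friday September 30, 2011.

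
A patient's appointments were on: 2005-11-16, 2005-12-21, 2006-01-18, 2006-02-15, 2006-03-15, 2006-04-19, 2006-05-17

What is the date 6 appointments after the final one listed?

2006-11-15

These are Wednesdays at 28- or 35-day spacing (35, 28, 28, 28, 35, 28).
The pattern: 3rd Wednesday of the month.
June 2006 — 3rd Wednesday is 2006-06-21.
July 2006 — 3rd Wednesday is 2006-07-19.
3rd Wednesday of August 2006: 2006-08-16.
September 2006 — 3rd Wednesday is 2006-09-20.
October 2006 — 3rd Wednesday is 2006-10-18.
3rd Wednesday of November 2006: 2006-11-15.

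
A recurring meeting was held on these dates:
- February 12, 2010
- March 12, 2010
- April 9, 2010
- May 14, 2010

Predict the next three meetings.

June 11, 2010; July 9, 2010; August 13, 2010

Gaps: 28, 28, 35 days — a mix of 28 and 35. Every date is a Friday.
Each is the 2nd Friday of its month.
June 2010 — 2nd Friday is June 11, 2010.
2nd Friday of July 2010: July 9, 2010.
August 2010 — 2nd Friday is August 13, 2010.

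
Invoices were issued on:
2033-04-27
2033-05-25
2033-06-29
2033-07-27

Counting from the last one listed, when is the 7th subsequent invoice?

Every date is a Wednesday; gaps 28, 35, 28 days.
Each is the last Wednesday of its month (at least one falls on the 29th or later, ruling out '4th Wednesday').
August 2033 ends with Wednesday 2033-08-31.
Last Wednesday of September 2033: 2033-09-28.
Last Wednesday of October 2033: 2033-10-26.
Last Wednesday of November 2033: 2033-11-30.
Last Wednesday of December 2033: 2033-12-28.
Last Wednesday of January 2034: 2034-01-25.
Last Wednesday of February 2034: 2034-02-22.

2034-02-22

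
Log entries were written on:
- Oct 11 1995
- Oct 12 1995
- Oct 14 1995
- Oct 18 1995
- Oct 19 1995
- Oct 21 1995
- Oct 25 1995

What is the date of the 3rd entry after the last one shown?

Gaps: 1, 2, 4, 1, 2, 4 days — not constant, but cyclic with period 3.
The events fall on every Wednesday, Thursday and Saturday.
The following Thursday is Oct 26 1995.
Next Saturday: Oct 28 1995.
Next Wednesday: Nov 1 1995.

Nov 1 1995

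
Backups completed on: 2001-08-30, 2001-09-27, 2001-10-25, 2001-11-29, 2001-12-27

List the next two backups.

2002-01-31, 2002-02-28

Every date is a Thursday; gaps 28, 28, 35, 28 days.
Each is the last Thursday of its month (at least one falls on the 29th or later, ruling out '4th Thursday').
January 2002 ends with Thursday 2002-01-31.
February 2002 ends with Thursday 2002-02-28.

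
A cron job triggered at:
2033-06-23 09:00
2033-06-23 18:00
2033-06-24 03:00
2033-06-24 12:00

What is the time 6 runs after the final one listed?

Gaps: 9, 9, 9 hours — each event is 9 hours after the previous one.
2033-06-24 12:00 + 9 h = 2033-06-24 21:00.
2033-06-24 21:00 + 9 h = 2033-06-25 06:00.
2033-06-25 06:00 + 9 h = 2033-06-25 15:00.
2033-06-25 15:00 + 9 h = 2033-06-26 00:00.
2033-06-26 00:00 + 9 h = 2033-06-26 09:00.
2033-06-26 09:00 + 9 h = 2033-06-26 18:00.

2033-06-26 18:00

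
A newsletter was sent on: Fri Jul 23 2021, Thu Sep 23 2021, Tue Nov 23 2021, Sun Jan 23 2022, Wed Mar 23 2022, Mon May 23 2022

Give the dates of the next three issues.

Gaps: 62, 61, 61, 59, 61 days — not constant. Every event is on the 23rd of the month.
Pattern: the 23rd of every 2 months.
Next: July 2022 → Sat Jul 23 2022.
September 2022: Fri Sep 23 2022.
November 2022: Wed Nov 23 2022.

Sat Jul 23 2022, Fri Sep 23 2022, Wed Nov 23 2022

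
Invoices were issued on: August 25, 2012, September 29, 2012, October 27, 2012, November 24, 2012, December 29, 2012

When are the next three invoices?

January 26, 2013; February 23, 2013; March 30, 2013

These are Saturdays with 35, 28, 28, 35-day gaps.
Each is the final Saturday of its month — September 29, 2012 is past the 28th, so '4th Saturday' doesn't fit.
Last Saturday of January 2013: January 26, 2013.
February 2013 ends with Saturday February 23, 2013.
March 2013 ends with Saturday March 30, 2013.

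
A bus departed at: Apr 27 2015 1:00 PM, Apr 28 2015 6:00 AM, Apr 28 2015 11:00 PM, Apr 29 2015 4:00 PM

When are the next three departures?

Spacing: 17, 17, 17 h — constant 17 h.
Apr 29 2015 4:00 PM + 17 h = Apr 30 2015 9:00 AM.
Apr 30 2015 9:00 AM + 17 h = May 1 2015 2:00 AM.
May 1 2015 2:00 AM + 17 h = May 1 2015 7:00 PM.

Apr 30 2015 9:00 AM, May 1 2015 2:00 AM, May 1 2015 7:00 PM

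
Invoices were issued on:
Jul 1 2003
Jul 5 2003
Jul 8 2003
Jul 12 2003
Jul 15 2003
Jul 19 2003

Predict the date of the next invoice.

Jul 22 2003

Every event lands on a Tuesday or Saturday (gaps cycle 4, 3, 4, 3, 4).
So the schedule is: every Tuesday and Saturday.
Next Tuesday: Jul 22 2003.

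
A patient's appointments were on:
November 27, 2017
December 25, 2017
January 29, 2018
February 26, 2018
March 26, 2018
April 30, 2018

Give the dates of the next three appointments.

All Mondays; the gaps (28, 35, 28, 28, 35) vary with month length.
This is the last Monday of each month.
May 2018 ends with Monday May 28, 2018.
Last Monday of June 2018: June 25, 2018.
Last Monday of July 2018: July 30, 2018.

May 28, 2018; June 25, 2018; July 30, 2018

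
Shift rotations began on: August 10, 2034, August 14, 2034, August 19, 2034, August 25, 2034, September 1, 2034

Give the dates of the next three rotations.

September 9, 2034; September 18, 2034; September 28, 2034

The spacing grows by 1 each time: 4, 5, 6, 7 days.
Next gap: 8 days. September 1, 2034 + 8 days = September 9, 2034.
Next gap: 9 days. September 9, 2034 + 9 days = September 18, 2034.
Next gap: 10 days. September 18, 2034 + 10 days = September 28, 2034.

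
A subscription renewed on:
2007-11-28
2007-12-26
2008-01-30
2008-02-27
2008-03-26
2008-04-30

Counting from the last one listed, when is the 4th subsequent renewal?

All Wednesdays; the gaps (28, 35, 28, 28, 35) vary with month length.
This is the last Wednesday of each month.
Last Wednesday of May 2008: 2008-05-28.
Last Wednesday of June 2008: 2008-06-25.
Last Wednesday of July 2008: 2008-07-30.
Last Wednesday of August 2008: 2008-08-27.

2008-08-27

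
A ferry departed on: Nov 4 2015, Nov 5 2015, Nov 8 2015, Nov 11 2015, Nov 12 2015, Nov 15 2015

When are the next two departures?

Nov 18 2015, Nov 19 2015

The gap pattern 1, 3, 3, 1, 3 repeats every 3 events.
These are the Wednesdays, Thursdays and Sundays of each week.
Next Wednesday: Nov 18 2015.
Next Thursday: Nov 19 2015.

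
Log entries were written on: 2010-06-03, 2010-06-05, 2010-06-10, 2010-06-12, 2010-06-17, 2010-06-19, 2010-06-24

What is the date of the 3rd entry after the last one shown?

The gap pattern 2, 5, 2, 5, 2, 5 repeats every 2 events.
These are the Thursdays and Saturdays of each week.
The following Saturday is 2010-06-26.
Next Thursday: 2010-07-01.
Next Saturday: 2010-07-03.

2010-07-03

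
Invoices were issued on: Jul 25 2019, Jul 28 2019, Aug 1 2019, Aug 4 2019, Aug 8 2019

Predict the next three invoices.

Every event lands on a Thursday or Sunday (gaps cycle 3, 4, 3, 4).
So the schedule is: every Thursday and Sunday.
The following Sunday is Aug 11 2019.
The following Thursday is Aug 15 2019.
Next Sunday: Aug 18 2019.

Aug 11 2019, Aug 15 2019, Aug 18 2019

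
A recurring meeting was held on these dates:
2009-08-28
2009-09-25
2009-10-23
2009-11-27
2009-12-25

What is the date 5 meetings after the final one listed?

Gaps: 28, 28, 35, 28 days — a mix of 28 and 35. Every date is a Friday.
Each is the 4th Friday of its month.
4th Friday of January 2010: 2010-01-22.
February 2010 — 4th Friday is 2010-02-26.
4th Friday of March 2010: 2010-03-26.
April 2010 — 4th Friday is 2010-04-23.
May 2010 — 4th Friday is 2010-05-28.

2010-05-28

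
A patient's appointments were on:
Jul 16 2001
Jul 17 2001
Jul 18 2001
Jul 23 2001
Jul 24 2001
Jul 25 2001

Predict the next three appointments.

Gaps: 1, 1, 5, 1, 1 days — not constant, but cyclic with period 3.
The events fall on every Monday, Tuesday and Wednesday.
The following Monday is Jul 30 2001.
The following Tuesday is Jul 31 2001.
Next Wednesday: Aug 1 2001.

Jul 30 2001, Jul 31 2001, Aug 1 2001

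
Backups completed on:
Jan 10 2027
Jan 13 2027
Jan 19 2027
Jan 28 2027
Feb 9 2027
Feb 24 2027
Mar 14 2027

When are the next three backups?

Intervals are 3, 6, 9, 12, 15, 18 days — an arithmetic progression with common difference 3.
Next gap: 21 days. Mar 14 2027 + 21 days = Apr 4 2027.
Next gap: 24 days. Apr 4 2027 + 24 days = Apr 28 2027.
Next gap: 27 days. Apr 28 2027 + 27 days = May 25 2027.

Apr 4 2027, Apr 28 2027, May 25 2027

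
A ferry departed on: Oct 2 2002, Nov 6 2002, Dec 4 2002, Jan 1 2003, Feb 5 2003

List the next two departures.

Mar 5 2003, Apr 2 2003

All dates are Wednesdays, 35, 28, 28, 35 days apart.
Specifically, the 1st Wednesday of each month.
1st Wednesday of March 2003: Mar 5 2003.
April 2003 — 1st Wednesday is Apr 2 2003.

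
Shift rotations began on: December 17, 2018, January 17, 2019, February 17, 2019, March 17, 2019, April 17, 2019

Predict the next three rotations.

May 17, 2019; June 17, 2019; July 17, 2019

The day-of-month is always 17 (31, 31, 28, 31 days between events).
So this recurs on the 17th of each month.
Next: May 2019 → May 17, 2019.
Next: June 2019 → June 17, 2019.
Next: July 2019 → July 17, 2019.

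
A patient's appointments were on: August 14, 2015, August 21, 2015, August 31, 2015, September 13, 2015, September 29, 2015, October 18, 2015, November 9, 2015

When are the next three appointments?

December 4, 2015; January 1, 2016; February 1, 2016

Gaps: 7, 10, 13, 16, 19, 22 days — each gap is 3 larger than the previous one.
Next gap: 25 days. November 9, 2015 + 25 days = December 4, 2015.
Next gap: 28 days. December 4, 2015 + 28 days = January 1, 2016.
Next gap: 31 days. January 1, 2016 + 31 days = February 1, 2016.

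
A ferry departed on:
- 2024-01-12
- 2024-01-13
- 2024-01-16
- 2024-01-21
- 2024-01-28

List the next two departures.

The spacing grows by 2 each time: 1, 3, 5, 7 days.
Next gap: 9 days. 2024-01-28 + 9 days = 2024-02-06.
Next gap: 11 days. 2024-02-06 + 11 days = 2024-02-17.

2024-02-06, 2024-02-17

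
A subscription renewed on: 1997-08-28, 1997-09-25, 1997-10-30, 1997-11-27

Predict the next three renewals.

These are Thursdays with 28, 35, 28-day gaps.
Each is the final Thursday of its month — 1997-10-30 is past the 28th, so '4th Thursday' doesn't fit.
Last Thursday of December 1997: 1997-12-25.
January 1998 ends with Thursday 1998-01-29.
February 1998 ends with Thursday 1998-02-26.

1997-12-25, 1998-01-29, 1998-02-26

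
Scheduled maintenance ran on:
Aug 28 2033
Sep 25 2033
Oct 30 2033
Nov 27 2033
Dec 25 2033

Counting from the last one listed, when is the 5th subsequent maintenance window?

May 28 2034

These are Sundays with 28, 35, 28, 28-day gaps.
Each is the final Sunday of its month — Oct 30 2033 is past the 28th, so '4th Sunday' doesn't fit.
Last Sunday of January 2034: Jan 29 2034.
Last Sunday of February 2034: Feb 26 2034.
Last Sunday of March 2034: Mar 26 2034.
April 2034 ends with Sunday Apr 30 2034.
May 2034 ends with Sunday May 28 2034.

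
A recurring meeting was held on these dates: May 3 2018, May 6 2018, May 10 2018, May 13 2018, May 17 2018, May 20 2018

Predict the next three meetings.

May 24 2018, May 27 2018, May 31 2018

Every event lands on a Thursday or Sunday (gaps cycle 3, 4, 3, 4, 3).
So the schedule is: every Thursday and Sunday.
The following Thursday is May 24 2018.
The following Sunday is May 27 2018.
The following Thursday is May 31 2018.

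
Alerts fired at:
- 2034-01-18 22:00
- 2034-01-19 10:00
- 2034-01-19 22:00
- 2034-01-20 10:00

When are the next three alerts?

The interval is a steady 12 hours (12, 12, 12).
2034-01-20 10:00 + 12 h = 2034-01-20 22:00.
2034-01-20 22:00 + 12 h = 2034-01-21 10:00.
2034-01-21 10:00 + 12 h = 2034-01-21 22:00.

2034-01-20 22:00, 2034-01-21 10:00, 2034-01-21 22:00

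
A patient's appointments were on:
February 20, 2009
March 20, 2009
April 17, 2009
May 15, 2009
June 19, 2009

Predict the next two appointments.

July 17, 2009; August 21, 2009

All dates are Fridays, 28, 28, 28, 35 days apart.
Specifically, the 3rd Friday of each month.
July 2009 — 3rd Friday is July 17, 2009.
August 2009 — 3rd Friday is August 21, 2009.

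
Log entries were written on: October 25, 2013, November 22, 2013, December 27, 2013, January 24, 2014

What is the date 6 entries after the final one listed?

July 25, 2014

All dates are Fridays, 28, 35, 28 days apart.
Specifically, the 4th Friday of each month.
February 2014 — 4th Friday is February 28, 2014.
4th Friday of March 2014: March 28, 2014.
4th Friday of April 2014: April 25, 2014.
May 2014 — 4th Friday is May 23, 2014.
4th Friday of June 2014: June 27, 2014.
4th Friday of July 2014: July 25, 2014.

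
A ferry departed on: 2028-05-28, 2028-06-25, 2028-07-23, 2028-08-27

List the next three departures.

Gaps: 28, 28, 35 days — a mix of 28 and 35. Every date is a Sunday.
Each is the 4th Sunday of its month.
September 2028 — 4th Sunday is 2028-09-24.
4th Sunday of October 2028: 2028-10-22.
November 2028 — 4th Sunday is 2028-11-26.

2028-09-24, 2028-10-22, 2028-11-26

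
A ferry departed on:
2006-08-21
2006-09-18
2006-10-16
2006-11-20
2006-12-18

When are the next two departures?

All dates are Mondays, 28, 28, 35, 28 days apart.
Specifically, the 3rd Monday of each month.
January 2007 — 3rd Monday is 2007-01-15.
February 2007 — 3rd Monday is 2007-02-19.

2007-01-15, 2007-02-19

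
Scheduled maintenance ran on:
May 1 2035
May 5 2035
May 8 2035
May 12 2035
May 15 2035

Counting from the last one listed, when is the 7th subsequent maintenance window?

The gap pattern 4, 3, 4, 3 repeats every 2 events.
These are the Tuesdays and Saturdays of each week.
Next Saturday: May 19 2035.
Next Tuesday: May 22 2035.
The following Saturday is May 26 2035.
Next Tuesday: May 29 2035.
Next Saturday: Jun 2 2035.
The following Tuesday is Jun 5 2035.
The following Saturday is Jun 9 2035.

Jun 9 2035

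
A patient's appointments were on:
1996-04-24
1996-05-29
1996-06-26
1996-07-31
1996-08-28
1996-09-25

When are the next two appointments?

1996-10-30, 1996-11-27

All Wednesdays; the gaps (35, 28, 35, 28, 28) vary with month length.
This is the last Wednesday of each month.
October 1996 ends with Wednesday 1996-10-30.
November 1996 ends with Wednesday 1996-11-27.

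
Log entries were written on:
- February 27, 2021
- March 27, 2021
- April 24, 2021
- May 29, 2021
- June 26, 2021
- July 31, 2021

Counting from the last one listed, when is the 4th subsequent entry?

These are Saturdays with 28, 28, 35, 28, 35-day gaps.
Each is the final Saturday of its month — May 29, 2021 is past the 28th, so '4th Saturday' doesn't fit.
Last Saturday of August 2021: August 28, 2021.
September 2021 ends with Saturday September 25, 2021.
Last Saturday of October 2021: October 30, 2021.
November 2021 ends with Saturday November 27, 2021.

November 27, 2021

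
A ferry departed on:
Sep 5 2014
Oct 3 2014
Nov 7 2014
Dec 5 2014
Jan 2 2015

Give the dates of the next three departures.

All dates are Fridays, 28, 35, 28, 28 days apart.
Specifically, the 1st Friday of each month.
1st Friday of February 2015: Feb 6 2015.
March 2015 — 1st Friday is Mar 6 2015.
April 2015 — 1st Friday is Apr 3 2015.

Feb 6 2015, Mar 6 2015, Apr 3 2015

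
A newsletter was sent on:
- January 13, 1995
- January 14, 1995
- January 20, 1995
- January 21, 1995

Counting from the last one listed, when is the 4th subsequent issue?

February 4, 1995

Gaps: 1, 6, 1 days — not constant, but cyclic with period 2.
The events fall on every Friday and Saturday.
Next Friday: January 27, 1995.
The following Saturday is January 28, 1995.
The following Friday is February 3, 1995.
Next Saturday: February 4, 1995.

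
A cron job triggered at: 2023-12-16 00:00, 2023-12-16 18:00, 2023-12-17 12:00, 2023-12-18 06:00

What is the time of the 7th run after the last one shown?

2023-12-23 12:00

The interval is a steady 18 hours (18, 18, 18).
2023-12-18 06:00 + 18 h = 2023-12-19 00:00.
2023-12-19 00:00 + 18 h = 2023-12-19 18:00.
2023-12-19 18:00 + 18 h = 2023-12-20 12:00.
2023-12-20 12:00 + 18 h = 2023-12-21 06:00.
2023-12-21 06:00 + 18 h = 2023-12-22 00:00.
2023-12-22 00:00 + 18 h = 2023-12-22 18:00.
2023-12-22 18:00 + 18 h = 2023-12-23 12:00.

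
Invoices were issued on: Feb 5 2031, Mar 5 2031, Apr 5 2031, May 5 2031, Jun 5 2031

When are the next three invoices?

Gaps: 28, 31, 30, 31 days — not constant. Every event is on the 5th of the month.
Pattern: the 5th of each month.
July 2031: Jul 5 2031.
August 2031: Aug 5 2031.
Next: September 2031 → Sep 5 2031.

Jul 5 2031, Aug 5 2031, Sep 5 2031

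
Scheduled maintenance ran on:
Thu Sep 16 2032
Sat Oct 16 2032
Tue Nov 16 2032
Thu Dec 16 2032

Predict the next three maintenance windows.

Sun Jan 16 2033, Wed Feb 16 2033, Wed Mar 16 2033

Gaps: 30, 31, 30 days — not constant. Every event is on the 16th of the month.
Pattern: the 16th of each month.
Next: January 2033 → Sun Jan 16 2033.
February 2033: Wed Feb 16 2033.
Next: March 2033 → Wed Mar 16 2033.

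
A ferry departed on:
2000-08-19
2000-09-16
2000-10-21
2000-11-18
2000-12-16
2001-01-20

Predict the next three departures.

2001-02-17, 2001-03-17, 2001-04-21

These are Saturdays at 28- or 35-day spacing (28, 35, 28, 28, 35).
The pattern: 3rd Saturday of the month.
3rd Saturday of February 2001: 2001-02-17.
3rd Saturday of March 2001: 2001-03-17.
April 2001 — 3rd Saturday is 2001-04-21.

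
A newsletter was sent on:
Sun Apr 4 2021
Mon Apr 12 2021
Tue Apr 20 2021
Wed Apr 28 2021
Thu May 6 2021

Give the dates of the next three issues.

Fri May 14 2021, Sat May 22 2021, Sun May 30 2021

Gaps between consecutive events: 8, 8, 8, 8 days — a constant 8-day interval.
Thu May 6 2021 + 8 days = Fri May 14 2021.
Fri May 14 2021 + 8 days = Sat May 22 2021.
Sat May 22 2021 + 8 days = Sun May 30 2021.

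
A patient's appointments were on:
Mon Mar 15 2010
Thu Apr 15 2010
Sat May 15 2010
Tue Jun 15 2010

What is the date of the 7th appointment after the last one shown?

Sat Jan 15 2011

Each date is the 15th; the gaps (31, 30, 31) track the month lengths.
The rule is the 15th of each month.
Next: July 2010 → Thu Jul 15 2010.
Next: August 2010 → Sun Aug 15 2010.
September 2010: Wed Sep 15 2010.
Next: October 2010 → Fri Oct 15 2010.
Next: November 2010 → Mon Nov 15 2010.
Next: December 2010 → Wed Dec 15 2010.
January 2011: Sat Jan 15 2011.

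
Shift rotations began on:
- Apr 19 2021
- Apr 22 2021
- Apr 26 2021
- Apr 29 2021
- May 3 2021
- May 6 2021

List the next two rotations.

May 10 2021, May 13 2021

Every event lands on a Monday or Thursday (gaps cycle 3, 4, 3, 4, 3).
So the schedule is: every Monday and Thursday.
Next Monday: May 10 2021.
Next Thursday: May 13 2021.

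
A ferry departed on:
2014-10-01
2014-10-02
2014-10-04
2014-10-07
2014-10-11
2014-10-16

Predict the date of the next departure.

The spacing grows by 1 each time: 1, 2, 3, 4, 5 days.
Next gap: 6 days. 2014-10-16 + 6 days = 2014-10-22.

2014-10-22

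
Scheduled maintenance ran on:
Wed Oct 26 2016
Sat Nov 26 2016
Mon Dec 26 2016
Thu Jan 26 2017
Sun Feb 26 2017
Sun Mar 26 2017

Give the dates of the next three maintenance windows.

Wed Apr 26 2017, Fri May 26 2017, Mon Jun 26 2017

The day-of-month is always 26 (31, 30, 31, 31, 28 days between events).
So this recurs on the 26th of each month.
April 2017: Wed Apr 26 2017.
May 2017: Fri May 26 2017.
Next: June 2017 → Mon Jun 26 2017.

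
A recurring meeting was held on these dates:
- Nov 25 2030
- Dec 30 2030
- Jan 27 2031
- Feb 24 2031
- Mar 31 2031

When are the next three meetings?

Every date is a Monday; gaps 35, 28, 28, 35 days.
Each is the last Monday of its month (at least one falls on the 29th or later, ruling out '4th Monday').
Last Monday of April 2031: Apr 28 2031.
Last Monday of May 2031: May 26 2031.
Last Monday of June 2031: Jun 30 2031.

Apr 28 2031, May 26 2031, Jun 30 2031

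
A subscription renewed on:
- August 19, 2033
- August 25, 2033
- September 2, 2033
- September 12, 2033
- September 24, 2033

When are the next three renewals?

October 8, 2033; October 24, 2033; November 11, 2033

Intervals are 6, 8, 10, 12 days — an arithmetic progression with common difference 2.
Next gap: 14 days. September 24, 2033 + 14 days = October 8, 2033.
Next gap: 16 days. October 8, 2033 + 16 days = October 24, 2033.
Next gap: 18 days. October 24, 2033 + 18 days = November 11, 2033.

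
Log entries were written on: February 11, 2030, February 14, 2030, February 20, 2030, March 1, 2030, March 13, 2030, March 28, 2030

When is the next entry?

Gaps: 3, 6, 9, 12, 15 days — each gap is 3 larger than the previous one.
Next gap: 18 days. March 28, 2030 + 18 days = April 15, 2030.

April 15, 2030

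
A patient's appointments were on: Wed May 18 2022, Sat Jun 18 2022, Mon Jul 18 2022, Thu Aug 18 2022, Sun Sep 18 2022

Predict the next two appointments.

Tue Oct 18 2022, Fri Nov 18 2022

Each date is the 18th; the gaps (31, 30, 31, 31) track the month lengths.
The rule is the 18th of each month.
October 2022: Tue Oct 18 2022.
Next: November 2022 → Fri Nov 18 2022.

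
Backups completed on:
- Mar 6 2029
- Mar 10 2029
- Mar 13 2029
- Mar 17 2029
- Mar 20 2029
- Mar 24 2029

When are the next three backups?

Every event lands on a Tuesday or Saturday (gaps cycle 4, 3, 4, 3, 4).
So the schedule is: every Tuesday and Saturday.
The following Tuesday is Mar 27 2029.
The following Saturday is Mar 31 2029.
Next Tuesday: Apr 3 2029.

Mar 27 2029, Mar 31 2029, Apr 3 2029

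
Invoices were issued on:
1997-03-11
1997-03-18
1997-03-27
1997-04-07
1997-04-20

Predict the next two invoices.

1997-05-05, 1997-05-22

Intervals are 7, 9, 11, 13 days — an arithmetic progression with common difference 2.
Next gap: 15 days. 1997-04-20 + 15 days = 1997-05-05.
Next gap: 17 days. 1997-05-05 + 17 days = 1997-05-22.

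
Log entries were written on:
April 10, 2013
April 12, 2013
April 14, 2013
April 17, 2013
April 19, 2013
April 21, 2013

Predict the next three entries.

Every event lands on a Wednesday or Friday or Sunday (gaps cycle 2, 2, 3, 2, 2).
So the schedule is: every Wednesday, Friday and Sunday.
Next Wednesday: April 24, 2013.
The following Friday is April 26, 2013.
Next Sunday: April 28, 2013.

April 24, 2013; April 26, 2013; April 28, 2013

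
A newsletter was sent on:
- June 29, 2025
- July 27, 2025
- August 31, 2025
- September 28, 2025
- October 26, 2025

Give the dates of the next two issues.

These are Sundays with 28, 35, 28, 28-day gaps.
Each is the final Sunday of its month — June 29, 2025 is past the 28th, so '4th Sunday' doesn't fit.
Last Sunday of November 2025: November 30, 2025.
Last Sunday of December 2025: December 28, 2025.

November 30, 2025; December 28, 2025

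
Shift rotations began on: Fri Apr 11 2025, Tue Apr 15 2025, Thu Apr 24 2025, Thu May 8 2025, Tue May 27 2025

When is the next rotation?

Fri Jun 20 2025

The spacing grows by 5 each time: 4, 9, 14, 19 days.
Next gap: 24 days. Tue May 27 2025 + 24 days = Fri Jun 20 2025.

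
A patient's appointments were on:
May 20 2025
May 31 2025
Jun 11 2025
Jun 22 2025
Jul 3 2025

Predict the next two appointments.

Jul 14 2025, Jul 25 2025

Gaps between consecutive events: 11, 11, 11, 11 days — a constant 11-day interval.
Jul 3 2025 + 11 days = Jul 14 2025.
Jul 14 2025 + 11 days = Jul 25 2025.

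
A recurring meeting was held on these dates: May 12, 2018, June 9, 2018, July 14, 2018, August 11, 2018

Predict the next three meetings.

September 8, 2018; October 13, 2018; November 10, 2018

All dates are Saturdays, 28, 35, 28 days apart.
Specifically, the 2nd Saturday of each month.
2nd Saturday of September 2018: September 8, 2018.
October 2018 — 2nd Saturday is October 13, 2018.
2nd Saturday of November 2018: November 10, 2018.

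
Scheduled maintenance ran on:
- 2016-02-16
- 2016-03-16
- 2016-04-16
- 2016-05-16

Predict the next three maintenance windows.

The day-of-month is always 16 (29, 31, 30 days between events).
So this recurs on the 16th of each month.
June 2016: 2016-06-16.
July 2016: 2016-07-16.
Next: August 2016 → 2016-08-16.

2016-06-16, 2016-07-16, 2016-08-16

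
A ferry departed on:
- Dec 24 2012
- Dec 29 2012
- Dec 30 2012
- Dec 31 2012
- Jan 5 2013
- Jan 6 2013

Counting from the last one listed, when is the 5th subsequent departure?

The gap pattern 5, 1, 1, 5, 1 repeats every 3 events.
These are the Mondays, Saturdays and Sundays of each week.
The following Monday is Jan 7 2013.
The following Saturday is Jan 12 2013.
Next Sunday: Jan 13 2013.
Next Monday: Jan 14 2013.
Next Saturday: Jan 19 2013.

Jan 19 2013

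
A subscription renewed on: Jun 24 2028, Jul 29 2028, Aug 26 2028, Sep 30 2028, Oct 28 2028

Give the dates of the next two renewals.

Nov 25 2028, Dec 30 2028

Every date is a Saturday; gaps 35, 28, 35, 28 days.
Each is the last Saturday of its month (at least one falls on the 29th or later, ruling out '4th Saturday').
November 2028 ends with Saturday Nov 25 2028.
Last Saturday of December 2028: Dec 30 2028.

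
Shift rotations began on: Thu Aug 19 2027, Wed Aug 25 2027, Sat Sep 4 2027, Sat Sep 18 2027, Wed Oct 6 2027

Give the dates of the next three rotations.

Intervals are 6, 10, 14, 18 days — an arithmetic progression with common difference 4.
Next gap: 22 days. Wed Oct 6 2027 + 22 days = Thu Oct 28 2027.
Next gap: 26 days. Thu Oct 28 2027 + 26 days = Tue Nov 23 2027.
Next gap: 30 days. Tue Nov 23 2027 + 30 days = Thu Dec 23 2027.

Thu Oct 28 2027, Tue Nov 23 2027, Thu Dec 23 2027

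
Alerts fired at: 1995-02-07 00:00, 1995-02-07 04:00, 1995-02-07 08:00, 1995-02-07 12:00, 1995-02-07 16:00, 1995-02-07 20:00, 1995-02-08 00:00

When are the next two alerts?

Gaps: 4, 4, 4, 4, 4, 4 hours — each event is 4 hours after the previous one.
1995-02-08 00:00 + 4 h = 1995-02-08 04:00.
1995-02-08 04:00 + 4 h = 1995-02-08 08:00.

1995-02-08 04:00, 1995-02-08 08:00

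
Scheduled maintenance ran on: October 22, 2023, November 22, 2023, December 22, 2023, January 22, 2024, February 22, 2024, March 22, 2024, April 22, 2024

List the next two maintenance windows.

The day-of-month is always 22 (31, 30, 31, 31, 29, 31 days between events).
So this recurs on the 22nd of each month.
May 2024: May 22, 2024.
June 2024: June 22, 2024.

May 22, 2024; June 22, 2024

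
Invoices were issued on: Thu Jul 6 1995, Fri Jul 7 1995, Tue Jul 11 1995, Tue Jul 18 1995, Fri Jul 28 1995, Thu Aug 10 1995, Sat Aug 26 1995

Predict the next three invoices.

The spacing grows by 3 each time: 1, 4, 7, 10, 13, 16 days.
Next gap: 19 days. Sat Aug 26 1995 + 19 days = Thu Sep 14 1995.
Next gap: 22 days. Thu Sep 14 1995 + 22 days = Fri Oct 6 1995.
Next gap: 25 days. Fri Oct 6 1995 + 25 days = Tue Oct 31 1995.

Thu Sep 14 1995, Fri Oct 6 1995, Tue Oct 31 1995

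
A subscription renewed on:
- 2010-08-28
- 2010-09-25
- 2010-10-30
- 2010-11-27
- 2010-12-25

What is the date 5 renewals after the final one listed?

These are Saturdays with 28, 35, 28, 28-day gaps.
Each is the final Saturday of its month — 2010-10-30 is past the 28th, so '4th Saturday' doesn't fit.
January 2011 ends with Saturday 2011-01-29.
Last Saturday of February 2011: 2011-02-26.
Last Saturday of March 2011: 2011-03-26.
Last Saturday of April 2011: 2011-04-30.
May 2011 ends with Saturday 2011-05-28.

2011-05-28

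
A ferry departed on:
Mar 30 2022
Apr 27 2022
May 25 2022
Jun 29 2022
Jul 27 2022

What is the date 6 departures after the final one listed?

Jan 25 2023

Every date is a Wednesday; gaps 28, 28, 35, 28 days.
Each is the last Wednesday of its month (at least one falls on the 29th or later, ruling out '4th Wednesday').
August 2022 ends with Wednesday Aug 31 2022.
September 2022 ends with Wednesday Sep 28 2022.
Last Wednesday of October 2022: Oct 26 2022.
November 2022 ends with Wednesday Nov 30 2022.
Last Wednesday of December 2022: Dec 28 2022.
Last Wednesday of January 2023: Jan 25 2023.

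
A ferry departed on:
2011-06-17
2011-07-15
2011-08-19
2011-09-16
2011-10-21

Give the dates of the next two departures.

Gaps: 28, 35, 28, 35 days — a mix of 28 and 35. Every date is a Friday.
Each is the 3rd Friday of its month.
3rd Friday of November 2011: 2011-11-18.
December 2011 — 3rd Friday is 2011-12-16.

2011-11-18, 2011-12-16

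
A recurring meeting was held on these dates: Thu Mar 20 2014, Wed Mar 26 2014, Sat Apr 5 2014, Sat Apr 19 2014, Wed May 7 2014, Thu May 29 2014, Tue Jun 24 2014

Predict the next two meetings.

Thu Jul 24 2014, Wed Aug 27 2014

The spacing grows by 4 each time: 6, 10, 14, 18, 22, 26 days.
Next gap: 30 days. Tue Jun 24 2014 + 30 days = Thu Jul 24 2014.
Next gap: 34 days. Thu Jul 24 2014 + 34 days = Wed Aug 27 2014.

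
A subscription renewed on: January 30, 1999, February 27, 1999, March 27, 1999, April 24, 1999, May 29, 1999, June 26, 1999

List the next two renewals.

All Saturdays; the gaps (28, 28, 28, 35, 28) vary with month length.
This is the last Saturday of each month.
Last Saturday of July 1999: July 31, 1999.
August 1999 ends with Saturday August 28, 1999.

July 31, 1999; August 28, 1999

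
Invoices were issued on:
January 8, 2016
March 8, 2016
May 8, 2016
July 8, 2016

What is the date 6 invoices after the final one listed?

Gaps: 60, 61, 61 days — not constant. Every event is on the 8th of the month.
Pattern: the 8th of every 2 months.
September 2016: September 8, 2016.
Next: November 2016 → November 8, 2016.
January 2017: January 8, 2017.
Next: March 2017 → March 8, 2017.
May 2017: May 8, 2017.
July 2017: July 8, 2017.

July 8, 2017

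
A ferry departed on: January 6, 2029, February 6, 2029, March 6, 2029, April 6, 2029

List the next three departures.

Each date is the 6th; the gaps (31, 28, 31) track the month lengths.
The rule is the 6th of each month.
Next: May 2029 → May 6, 2029.
Next: June 2029 → June 6, 2029.
Next: July 2029 → July 6, 2029.

May 6, 2029; June 6, 2029; July 6, 2029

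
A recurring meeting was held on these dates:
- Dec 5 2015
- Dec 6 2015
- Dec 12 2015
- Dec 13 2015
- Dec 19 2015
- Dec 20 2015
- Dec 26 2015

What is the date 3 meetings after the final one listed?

Gaps: 1, 6, 1, 6, 1, 6 days — not constant, but cyclic with period 2.
The events fall on every Saturday and Sunday.
The following Sunday is Dec 27 2015.
The following Saturday is Jan 2 2016.
The following Sunday is Jan 3 2016.

Jan 3 2016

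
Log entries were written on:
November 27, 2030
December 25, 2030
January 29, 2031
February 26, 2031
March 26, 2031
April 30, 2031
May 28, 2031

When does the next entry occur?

These are Wednesdays with 28, 35, 28, 28, 35, 28-day gaps.
Each is the final Wednesday of its month — January 29, 2031 is past the 28th, so '4th Wednesday' doesn't fit.
Last Wednesday of June 2031: June 25, 2031.

June 25, 2031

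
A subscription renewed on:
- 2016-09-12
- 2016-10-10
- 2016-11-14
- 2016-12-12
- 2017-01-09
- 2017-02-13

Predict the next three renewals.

All dates are Mondays, 28, 35, 28, 28, 35 days apart.
Specifically, the 2nd Monday of each month.
March 2017 — 2nd Monday is 2017-03-13.
April 2017 — 2nd Monday is 2017-04-10.
May 2017 — 2nd Monday is 2017-05-08.

2017-03-13, 2017-04-10, 2017-05-08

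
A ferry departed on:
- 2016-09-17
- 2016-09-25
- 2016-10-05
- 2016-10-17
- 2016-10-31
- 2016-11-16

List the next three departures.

The spacing grows by 2 each time: 8, 10, 12, 14, 16 days.
Next gap: 18 days. 2016-11-16 + 18 days = 2016-12-04.
Next gap: 20 days. 2016-12-04 + 20 days = 2016-12-24.
Next gap: 22 days. 2016-12-24 + 22 days = 2017-01-15.

2016-12-04, 2016-12-24, 2017-01-15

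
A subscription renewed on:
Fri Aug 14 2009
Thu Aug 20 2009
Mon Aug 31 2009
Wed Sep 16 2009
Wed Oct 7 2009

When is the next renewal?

Mon Nov 2 2009

The spacing grows by 5 each time: 6, 11, 16, 21 days.
Next gap: 26 days. Wed Oct 7 2009 + 26 days = Mon Nov 2 2009.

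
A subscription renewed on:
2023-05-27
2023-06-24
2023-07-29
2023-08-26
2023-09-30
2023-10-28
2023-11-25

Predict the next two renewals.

Every date is a Saturday; gaps 28, 35, 28, 35, 28, 28 days.
Each is the last Saturday of its month (at least one falls on the 29th or later, ruling out '4th Saturday').
Last Saturday of December 2023: 2023-12-30.
January 2024 ends with Saturday 2024-01-27.

2023-12-30, 2024-01-27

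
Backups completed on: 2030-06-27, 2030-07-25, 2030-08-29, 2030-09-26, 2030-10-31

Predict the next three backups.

These are Thursdays with 28, 35, 28, 35-day gaps.
Each is the final Thursday of its month — 2030-08-29 is past the 28th, so '4th Thursday' doesn't fit.
Last Thursday of November 2030: 2030-11-28.
Last Thursday of December 2030: 2030-12-26.
January 2031 ends with Thursday 2031-01-30.

2030-11-28, 2030-12-26, 2031-01-30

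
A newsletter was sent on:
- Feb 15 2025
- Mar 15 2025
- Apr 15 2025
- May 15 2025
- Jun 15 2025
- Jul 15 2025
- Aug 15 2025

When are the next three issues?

Sep 15 2025, Oct 15 2025, Nov 15 2025

Gaps: 28, 31, 30, 31, 30, 31 days — not constant. Every event is on the 15th of the month.
Pattern: the 15th of each month.
Next: September 2025 → Sep 15 2025.
October 2025: Oct 15 2025.
Next: November 2025 → Nov 15 2025.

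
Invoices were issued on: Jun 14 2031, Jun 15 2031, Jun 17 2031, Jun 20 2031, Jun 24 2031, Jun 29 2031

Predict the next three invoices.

Jul 5 2031, Jul 12 2031, Jul 20 2031

Gaps: 1, 2, 3, 4, 5 days — each gap is 1 larger than the previous one.
Next gap: 6 days. Jun 29 2031 + 6 days = Jul 5 2031.
Next gap: 7 days. Jul 5 2031 + 7 days = Jul 12 2031.
Next gap: 8 days. Jul 12 2031 + 8 days = Jul 20 2031.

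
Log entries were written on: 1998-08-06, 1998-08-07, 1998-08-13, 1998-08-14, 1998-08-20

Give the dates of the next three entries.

Every event lands on a Thursday or Friday (gaps cycle 1, 6, 1, 6).
So the schedule is: every Thursday and Friday.
Next Friday: 1998-08-21.
The following Thursday is 1998-08-27.
Next Friday: 1998-08-28.

1998-08-21, 1998-08-27, 1998-08-28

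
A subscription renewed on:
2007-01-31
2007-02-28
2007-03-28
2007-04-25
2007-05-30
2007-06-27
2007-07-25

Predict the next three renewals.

2007-08-29, 2007-09-26, 2007-10-31

All Wednesdays; the gaps (28, 28, 28, 35, 28, 28) vary with month length.
This is the last Wednesday of each month.
August 2007 ends with Wednesday 2007-08-29.
Last Wednesday of September 2007: 2007-09-26.
Last Wednesday of October 2007: 2007-10-31.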